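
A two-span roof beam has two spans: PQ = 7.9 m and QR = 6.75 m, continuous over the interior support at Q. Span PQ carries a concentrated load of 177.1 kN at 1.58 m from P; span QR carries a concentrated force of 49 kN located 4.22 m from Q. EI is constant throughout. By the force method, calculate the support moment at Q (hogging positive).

Insert a hinge at Q; M_Q is the redundant, and each span becomes simply supported.
End slopes at the hinge Q, treating each span as simply supported:
  span PQ: point load 177.1 at a = 1.58: Pab(L + a)/(6LEI) = 353.7/EI
  span QR: point load 49 at a = 4.22: Pab(L + b)/(6LEI) = 119.9/EI
  relative rotation θ_0 = (353.7 + 119.9)/EI = 473.6/EI
A unit hogging moment at Q produces rotation L₁/(3EI) + L₂/(3EI) = 4.883/EI.
Slope continuity at Q: θ_0 = M_Q·4.883/EI, so M_Q = 473.6/4.883 = 96.98 kN·m (hogging).

M_Q = 96.98 kN·m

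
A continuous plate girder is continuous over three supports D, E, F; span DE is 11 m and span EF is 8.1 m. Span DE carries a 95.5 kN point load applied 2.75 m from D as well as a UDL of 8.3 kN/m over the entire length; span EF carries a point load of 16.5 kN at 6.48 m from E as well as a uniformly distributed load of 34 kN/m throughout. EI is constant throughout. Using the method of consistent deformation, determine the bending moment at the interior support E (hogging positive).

Release continuity at E by inserting a hinge; the redundant is the internal moment M_E. The primary structure is two simply-supported spans DE and EF.
Discontinuity in slope at E on the released structure — sum the simple-span end rotations:
  span DE: point load 95.5 at a = 2.75: Pab(L + a)/(6LEI) = 451.4/EI
  span DE: UDL 8.3: wL³/(24EI) = 460.3/EI
  span EF: point load 16.5 at a = 6.48: Pab(L + b)/(6LEI) = 34.64/EI
  span EF: UDL 34: wL³/(24EI) = 752.9/EI
  relative rotation θ_0 = (911.7 + 787.5)/EI = 1699/EI
A unit hogging moment at E produces rotation L₁/(3EI) + L₂/(3EI) = 6.367/EI.
Slope continuity at E: θ_0 = M_E·6.367/EI, so M_E = 1699/6.367 = 266.9 kN·m (hogging).

M_E = 266.9 kN·m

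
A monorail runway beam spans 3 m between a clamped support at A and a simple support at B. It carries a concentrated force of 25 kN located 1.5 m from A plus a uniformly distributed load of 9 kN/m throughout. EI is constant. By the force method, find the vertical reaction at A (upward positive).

Remove the prop at B; the released (primary) structure is a cantilever built in at A.
Deflection at B on the released cantilever, summing each load's contribution:
  point load 25 at a = 1.5: Pa²(3L − a)/(6EI) = 70.31/EI
  UDL 9: wL⁴/(8EI) = 91.12/EI
  δ_0 = 161.4/EI
Tip deflection under a unit load at B: L³/(3EI) = 9/EI.
Compatibility at B: δ_0 − R_B·δ_{BB} = 0, so R_B = 161.4/9 = 17.94 kN.
Vertical equilibrium: R_A = ΣP − R_B = 52 − 17.94 = 34.06 kN.

R_A = 34.06 kN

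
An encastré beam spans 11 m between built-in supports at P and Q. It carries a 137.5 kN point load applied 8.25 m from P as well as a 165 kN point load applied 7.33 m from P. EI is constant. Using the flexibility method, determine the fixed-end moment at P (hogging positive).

Take the two fixed-end moments M_P, M_Q as redundants; the released structure is the simple span PQ.
End rotations of the released simple span under the applied load (×1/EI):
  at P: point load 137.5 at a = 8.25: Pab(L + b)/(6LEI) = 649.9/EI
  at Q: point load 137.5 at a = 8.25: Pab(L + a)/(6LEI) = 909.9/EI
  at P: point load 165 at a = 7.33: Pab(L + b)/(6LEI) = 986.6/EI
  at Q: point load 165 at a = 7.33: Pab(L + a)/(6LEI) = 1233/EI
  θ_P0 = 1637/EI,  θ_Q0 = 2143/EI
Flexibility coefficients: a unit moment at one end gives L/(3EI) there and L/(6EI) at the far end, so f₁₁ = f₂₂ = 3.667/EI and f₁₂ = f₂₁ = 1.833/EI.
Compatibility — zero rotation at each built-in end:
  3.667 M_P + 1.833 M_Q = 1637
  1.833 M_P + 3.667 M_Q = 2143
Solving the pair gives M_P = 205.5 kN·m and M_Q = 481.6 kN·m (hogging).

M_P = 205.5 kN·m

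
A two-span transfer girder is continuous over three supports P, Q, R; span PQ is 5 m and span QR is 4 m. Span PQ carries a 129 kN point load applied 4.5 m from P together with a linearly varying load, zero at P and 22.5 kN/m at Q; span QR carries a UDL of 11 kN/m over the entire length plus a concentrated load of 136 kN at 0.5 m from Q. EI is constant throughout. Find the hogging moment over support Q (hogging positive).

M_Q = 86.04 kN·m

Take M_Q as the redundant. Released structure: two simple spans PQ and QR with a hinge at Q.
End slopes at the hinge Q, treating each span as simply supported:
  span PQ: point load 129 at a = 4.5: Pab(L + a)/(6LEI) = 91.91/EI
  span PQ: triangular load, peak 22.5: w₀L³/(45EI) = 62.5/EI
  span QR: UDL 11: wL³/(24EI) = 29.33/EI
  span QR: point load 136 at a = 0.5: Pab(L + b)/(6LEI) = 74.38/EI
  relative rotation θ_0 = (154.4 + 103.7)/EI = 258.1/EI
A unit hogging moment at Q produces rotation L₁/(3EI) + L₂/(3EI) = 3/EI.
Slope continuity at Q: θ_0 = M_Q·3/EI, so M_Q = 258.1/3 = 86.04 kN·m (hogging).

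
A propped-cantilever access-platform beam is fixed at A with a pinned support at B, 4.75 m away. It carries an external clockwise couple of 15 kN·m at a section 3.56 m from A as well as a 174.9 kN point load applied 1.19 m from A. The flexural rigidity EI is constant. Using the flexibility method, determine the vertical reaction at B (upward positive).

R_B = 19.53 kN

Remove the prop at B; the released (primary) structure is a cantilever built in at A.
Downward deflection at the released point B due to the loads:
  clockwise couple 15 at a = 3.56: M₀a(2L − a)/(2EI) = 158.6/EI
  point load 174.9 at a = 1.19: Pa²(3L − a)/(6EI) = 539.1/EI
  δ_0 = 697.7/EI
Tip deflection under a unit load at B: L³/(3EI) = 35.72/EI.
Compatibility at B: δ_0 − R_B·δ_{BB} = 0, so R_B = 697.7/35.72 = 19.53 kN.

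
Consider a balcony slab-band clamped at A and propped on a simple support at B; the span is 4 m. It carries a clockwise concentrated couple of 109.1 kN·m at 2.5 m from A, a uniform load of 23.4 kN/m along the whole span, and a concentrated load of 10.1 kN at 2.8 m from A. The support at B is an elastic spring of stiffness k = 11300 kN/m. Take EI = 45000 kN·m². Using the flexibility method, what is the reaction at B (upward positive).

R_B = 64 kN

Choose R_B as the redundant. The primary structure is the cantilever fixed at A.
Deflection at B on the released cantilever, summing each load's contribution:
  clockwise couple 109.1 at a = 2.5: M₀a(2L − a)/(2EI) = 750.1/EI
  UDL 23.4: wL⁴/(8EI) = 748.8/EI
  point load 10.1 at a = 2.8: Pa²(3L − a)/(6EI) = 121.4/EI
  δ_0 = 1620/EI
Tip deflection under a unit load at B: L³/(3EI) = 21.33/EI.
With EI = 45000 kN·m²: δ_0 = 0.036006 m and δ_{BB} = 0.000474 m/kN.
Compatibility — the spring shortens by R_B/k under the reaction it provides: δ_0 − R_B·δ_{BB} = R_B/k. With 1/k = 0.000088 m/kN, R_B = δ_0 / (δ_{BB} + 1/k) = 0.036006 / (0.000474 + 0.000088) = 64 kN.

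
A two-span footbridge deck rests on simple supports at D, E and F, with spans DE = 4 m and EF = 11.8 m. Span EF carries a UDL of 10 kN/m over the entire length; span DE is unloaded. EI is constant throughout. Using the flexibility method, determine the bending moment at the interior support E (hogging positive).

Insert a hinge at E; M_E is the redundant, and each span becomes simply supported.
Rotations at E on the released spans (each span's end-slope, ×1/EI):
  span EF: UDL 10: wL³/(24EI) = 684.6/EI
  relative rotation θ_0 = (0 + 684.6)/EI = 684.6/EI
A unit hogging moment at E produces rotation L₁/(3EI) + L₂/(3EI) = 5.267/EI.
Compatibility: M_E·(L₁+L₂)/(3EI) = θ_0, giving M_E = 130 kN·m (hogging).

M_E = 130 kN·m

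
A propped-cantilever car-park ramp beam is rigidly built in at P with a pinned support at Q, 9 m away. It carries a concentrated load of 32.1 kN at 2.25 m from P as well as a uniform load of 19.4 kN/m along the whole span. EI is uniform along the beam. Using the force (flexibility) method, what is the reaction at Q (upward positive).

R_Q = 68.23 kN

Take the reaction at Q as the redundant and release it; the primary structure is a cantilever fixed at P.
Deflection at Q on the released cantilever, summing each load's contribution:
  point load 32.1 at a = 2.25: Pa²(3L − a)/(6EI) = 670.3/EI
  UDL 19.4: wL⁴/(8EI) = 15910/EI
  δ_0 = 16581/EI
Tip deflection under a unit load at Q: L³/(3EI) = 243/EI.
The prop prevents deflection at Q: R_Q = δ_0/δ_{QQ} = 16581/243 = 68.23 kN.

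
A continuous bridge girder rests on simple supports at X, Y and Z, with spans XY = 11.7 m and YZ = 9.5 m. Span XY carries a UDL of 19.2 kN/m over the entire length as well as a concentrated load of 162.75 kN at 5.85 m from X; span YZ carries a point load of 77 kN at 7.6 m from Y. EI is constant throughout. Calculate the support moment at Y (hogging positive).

M_Y = 409.8 kN·m

Take M_Y as the redundant. Released structure: two simple spans XY and YZ with a hinge at Y.
Discontinuity in slope at Y on the released structure — sum the simple-span end rotations:
  span XY: UDL 19.2: wL³/(24EI) = 1281/EI
  span XY: point load 162.75 at a = 5.85: Pab(L + a)/(6LEI) = 1392/EI
  span YZ: point load 77 at a = 7.6: Pab(L + b)/(6LEI) = 222.4/EI
  relative rotation θ_0 = (2674 + 222.4)/EI = 2896/EI
A unit hogging moment at Y produces rotation L₁/(3EI) + L₂/(3EI) = 7.067/EI.
Slope continuity at Y: θ_0 = M_Y·7.067/EI, so M_Y = 2896/7.067 = 409.8 kN·m (hogging).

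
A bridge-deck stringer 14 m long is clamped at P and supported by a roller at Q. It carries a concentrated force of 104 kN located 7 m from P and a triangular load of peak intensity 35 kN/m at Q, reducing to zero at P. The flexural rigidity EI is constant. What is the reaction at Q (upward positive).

R_Q = 167.2 kN

Choose R_Q as the redundant. The primary structure is the cantilever fixed at P.
Free-end deflection of the primary structure under the applied loading (downward +):
  point load 104 at a = 7: Pa²(3L − a)/(6EI) = 29727/EI
  triangular load, peak 35 at the free end: 11w₀L⁴/(120EI) = 123251/EI
  δ_0 = 152978/EI
Flexibility coefficient — unit upward force at Q: δ_{QQ} = L³/(3EI) = 914.7/EI.
The prop prevents deflection at Q: R_Q = δ_0/δ_{QQ} = 152978/914.7 = 167.2 kN.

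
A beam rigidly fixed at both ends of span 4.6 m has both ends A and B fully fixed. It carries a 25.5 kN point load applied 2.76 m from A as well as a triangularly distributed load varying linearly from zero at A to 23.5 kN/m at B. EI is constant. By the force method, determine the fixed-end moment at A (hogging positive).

M_A = 27.84 kN·m

Take the two fixed-end moments M_A, M_B as redundants; the released structure is the simple span AB.
End rotations of the released simple span under the applied load (×1/EI):
  at A: point load 25.5 at a = 2.76: Pab(L + b)/(6LEI) = 30.22/EI
  at B: point load 25.5 at a = 2.76: Pab(L + a)/(6LEI) = 34.53/EI
  at A: triangular load, peak 23.5: 7w₀L³/(360EI) = 44.48/EI
  at B: triangular load, peak 23.5: w₀L³/(45EI) = 50.83/EI
  θ_A0 = 74.69/EI,  θ_B0 = 85.36/EI
Flexibility coefficients: a unit moment at one end gives L/(3EI) there and L/(6EI) at the far end, so f₁₁ = f₂₂ = 1.533/EI and f₁₂ = f₂₁ = 0.7667/EI.
Compatibility — zero rotation at each built-in end:
  1.533 M_A + 0.7667 M_B = 74.69
  0.7667 M_A + 1.533 M_B = 85.36
Solving the pair gives M_A = 27.84 kN·m and M_B = 41.75 kN·m (hogging).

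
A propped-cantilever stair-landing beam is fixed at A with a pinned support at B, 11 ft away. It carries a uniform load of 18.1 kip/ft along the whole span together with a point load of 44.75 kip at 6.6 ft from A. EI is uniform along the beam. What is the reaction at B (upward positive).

R_B = 93.99 kip

Release the roller at B. Primary structure: cantilever fixed at A.
Deflection at B on the released cantilever, summing each load's contribution:
  UDL 18.1: wL⁴/(8EI) = 33125/EI
  point load 44.75 at a = 6.6: Pa²(3L − a)/(6EI) = 8577/EI
  δ_0 = 41702/EI
Flexibility coefficient — unit upward force at B: δ_{BB} = L³/(3EI) = 443.7/EI.
Compatibility at B: δ_0 − R_B·δ_{BB} = 0, so R_B = 41702/443.7 = 93.99 kip.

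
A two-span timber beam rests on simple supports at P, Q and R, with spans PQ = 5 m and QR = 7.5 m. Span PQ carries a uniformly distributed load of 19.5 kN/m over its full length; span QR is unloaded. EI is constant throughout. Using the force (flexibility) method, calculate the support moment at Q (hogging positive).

M_Q = 24.38 kN·m

Release continuity at Q by inserting a hinge; the redundant is the internal moment M_Q. The primary structure is two simply-supported spans PQ and QR.
Discontinuity in slope at Q on the released structure — sum the simple-span end rotations:
  span PQ: UDL 19.5: wL³/(24EI) = 101.6/EI
  relative rotation θ_0 = (101.6 + 0)/EI = 101.6/EI
A unit hogging moment at Q produces rotation L₁/(3EI) + L₂/(3EI) = 4.167/EI.
Slope continuity at Q: θ_0 = M_Q·4.167/EI, so M_Q = 101.6/4.167 = 24.38 kN·m (hogging).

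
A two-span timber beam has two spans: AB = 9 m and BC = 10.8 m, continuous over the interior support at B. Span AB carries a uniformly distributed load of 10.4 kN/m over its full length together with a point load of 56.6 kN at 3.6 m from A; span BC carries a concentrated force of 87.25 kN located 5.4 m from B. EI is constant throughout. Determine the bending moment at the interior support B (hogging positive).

Take M_B as the redundant. Released structure: two simple spans AB and BC with a hinge at B.
Discontinuity in slope at B on the released structure — sum the simple-span end rotations:
  span AB: UDL 10.4: wL³/(24EI) = 315.9/EI
  span AB: point load 56.6 at a = 3.6: Pab(L + a)/(6LEI) = 256.7/EI
  span BC: point load 87.25 at a = 5.4: Pab(L + b)/(6LEI) = 636.1/EI
  relative rotation θ_0 = (572.6 + 636.1)/EI = 1209/EI
A unit hogging moment at B produces rotation L₁/(3EI) + L₂/(3EI) = 6.6/EI.
Slope continuity at B: θ_0 = M_B·6.6/EI, so M_B = 1209/6.6 = 183.1 kN·m (hogging).

M_B = 183.1 kN·m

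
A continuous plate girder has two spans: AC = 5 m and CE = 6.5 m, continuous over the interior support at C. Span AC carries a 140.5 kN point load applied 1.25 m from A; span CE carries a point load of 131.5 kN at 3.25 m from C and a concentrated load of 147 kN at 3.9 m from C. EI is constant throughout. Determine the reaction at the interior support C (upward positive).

R_C = 236.5 kN

Insert a hinge at C; M_C is the redundant, and each span becomes simply supported.
Rotations at C on the released spans (each span's end-slope, ×1/EI):
  span AC: point load 140.5 at a = 1.25: Pab(L + a)/(6LEI) = 137.2/EI
  span CE: point load 131.5 at a = 3.25: Pab(L + b)/(6LEI) = 347.2/EI
  span CE: point load 147 at a = 3.9: Pab(L + b)/(6LEI) = 347.8/EI
  relative rotation θ_0 = (137.2 + 695)/EI = 832.3/EI
A unit hogging moment at C produces rotation L₁/(3EI) + L₂/(3EI) = 3.833/EI.
Compatibility: M_C·(L₁+L₂)/(3EI) = θ_0, giving M_C = 217.1 kN·m (hogging).
Span AC, ΣM about A with M_C applied at C: R_C^{AC}·5 = 175.6 + 217.1, so R_C^{AC} = 78.55 kN and R_A = 140.5 − 78.55 = 61.95 kN.
Span CE, ΣM about E: R_C^{CE}·6.5 = 809.6 + 217.1, so R_C^{CE} = 158 kN and R_E = 278.5 − 158 = 120.5 kN.
R_C = 78.55 + 158 = 236.5 kN.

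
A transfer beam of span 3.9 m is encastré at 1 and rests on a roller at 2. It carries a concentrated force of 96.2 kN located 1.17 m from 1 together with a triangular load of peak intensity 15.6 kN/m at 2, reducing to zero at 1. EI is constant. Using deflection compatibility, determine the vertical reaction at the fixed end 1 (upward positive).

R_1 = 98.2 kN

Choose R_2 as the redundant. The primary structure is the cantilever fixed at 1.
Downward deflection at the released point 2 due to the loads:
  point load 96.2 at a = 1.17: Pa²(3L − a)/(6EI) = 231.1/EI
  triangular load, peak 15.6 at the free end: 11w₀L⁴/(120EI) = 330.8/EI
  δ_0 = 561.9/EI
Flexibility coefficient — unit upward force at 2: δ_{22} = L³/(3EI) = 19.77/EI.
Compatibility at 2: δ_0 − R_2·δ_{22} = 0, so R_2 = 561.9/19.77 = 28.42 kN.
Vertical equilibrium: R_1 = ΣP − R_2 = 126.6 − 28.42 = 98.2 kN.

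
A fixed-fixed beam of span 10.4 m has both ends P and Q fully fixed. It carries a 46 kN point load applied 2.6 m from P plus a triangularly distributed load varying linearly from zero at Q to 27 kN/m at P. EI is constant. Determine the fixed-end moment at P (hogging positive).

Release both end moments; the primary structure is a simply-supported span PQ with redundants M_P and M_Q.
Simple-span end rotations at P and Q under the given loads:
  at P: point load 46 at a = 2.6: Pab(L + b)/(6LEI) = 272.1/EI
  at Q: point load 46 at a = 2.6: Pab(L + a)/(6LEI) = 194.3/EI
  at P: triangular load, peak 27: w₀L³/(45EI) = 674.9/EI
  at Q: triangular load, peak 27: 7w₀L³/(360EI) = 590.6/EI
  θ_P0 = 947/EI,  θ_Q0 = 784.9/EI
Flexibility coefficients: a unit moment at one end gives L/(3EI) there and L/(6EI) at the far end, so f₁₁ = f₂₂ = 3.467/EI and f₁₂ = f₂₁ = 1.733/EI.
Compatibility — zero rotation at each built-in end:
  3.467 M_P + 1.733 M_Q = 947
  1.733 M_P + 3.467 M_Q = 784.9
Solving the pair gives M_P = 213.3 kN·m and M_Q = 119.8 kN·m (hogging).

M_P = 213.3 kN·m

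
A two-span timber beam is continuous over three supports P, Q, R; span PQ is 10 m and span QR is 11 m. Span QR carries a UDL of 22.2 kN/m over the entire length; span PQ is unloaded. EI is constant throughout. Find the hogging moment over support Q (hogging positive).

M_Q = 175.9 kN·m

Insert a hinge at Q; M_Q is the redundant, and each span becomes simply supported.
Discontinuity in slope at Q on the released structure — sum the simple-span end rotations:
  span QR: UDL 22.2: wL³/(24EI) = 1231/EI
  relative rotation θ_0 = (0 + 1231)/EI = 1231/EI
A unit hogging moment at Q produces rotation L₁/(3EI) + L₂/(3EI) = 7/EI.
Compatibility: M_Q·(L₁+L₂)/(3EI) = θ_0, giving M_Q = 175.9 kN·m (hogging).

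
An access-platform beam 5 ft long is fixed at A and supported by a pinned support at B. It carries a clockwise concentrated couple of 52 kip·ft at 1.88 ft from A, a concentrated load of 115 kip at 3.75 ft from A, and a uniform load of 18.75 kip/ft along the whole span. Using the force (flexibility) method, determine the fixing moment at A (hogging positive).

Remove the prop at B; the released (primary) structure is a cantilever built in at A.
Downward deflection at the released point B due to the loads:
  clockwise couple 52 at a = 1.88: M₀a(2L − a)/(2EI) = 396.9/EI
  point load 115 at a = 3.75: Pa²(3L − a)/(6EI) = 3032/EI
  UDL 18.75: wL⁴/(8EI) = 1465/EI
  δ_0 = 4894/EI
Tip deflection under a unit load at B: L³/(3EI) = 41.67/EI.
The prop prevents deflection at B: R_B = δ_0/δ_{BB} = 4894/41.67 = 117.5 kip.
Moment equilibrium about A: M_A = Σ(load moments about A) − R_B·L = 717.6 − 117.5×5 = 130.3 kip·ft.

M_A = 130.3 kip·ft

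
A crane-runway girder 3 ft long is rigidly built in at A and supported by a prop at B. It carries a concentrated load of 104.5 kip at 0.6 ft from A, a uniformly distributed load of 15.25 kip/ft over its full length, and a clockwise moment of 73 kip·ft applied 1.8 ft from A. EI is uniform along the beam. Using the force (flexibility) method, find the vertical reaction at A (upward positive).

Choose R_B as the redundant. The primary structure is the cantilever fixed at A.
Downward deflection at the released point B due to the loads:
  point load 104.5 at a = 0.6: Pa²(3L − a)/(6EI) = 52.67/EI
  UDL 15.25: wL⁴/(8EI) = 154.4/EI
  clockwise couple 73 at a = 1.8: M₀a(2L − a)/(2EI) = 275.9/EI
  δ_0 = 483/EI
Tip deflection under a unit load at B: L³/(3EI) = 9/EI.
The prop prevents deflection at B: R_B = δ_0/δ_{BB} = 483/9 = 53.67 kip.
Vertical equilibrium: R_A = ΣP − R_B = 150.2 − 53.67 = 96.58 kip.

R_A = 96.58 kip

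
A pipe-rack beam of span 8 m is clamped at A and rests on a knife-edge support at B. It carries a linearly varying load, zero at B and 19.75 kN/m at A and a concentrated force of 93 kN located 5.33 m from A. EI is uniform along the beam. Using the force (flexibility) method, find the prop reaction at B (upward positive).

R_B = 63.97 kN

Remove the prop at B; the released (primary) structure is a cantilever built in at A.
Downward deflection at the released point B due to the loads:
  triangular load, peak 19.75 at the fixed end: w₀L⁴/(30EI) = 2697/EI
  point load 93 at a = 5.33: Pa²(3L − a)/(6EI) = 8221/EI
  δ_0 = 10918/EI
Tip deflection under a unit load at B: L³/(3EI) = 170.7/EI.
The prop prevents deflection at B: R_B = δ_0/δ_{BB} = 10918/170.7 = 63.97 kN.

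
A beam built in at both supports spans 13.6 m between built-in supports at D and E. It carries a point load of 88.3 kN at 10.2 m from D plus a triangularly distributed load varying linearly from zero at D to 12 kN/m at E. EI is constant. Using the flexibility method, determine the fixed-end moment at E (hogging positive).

M_E = 279.8 kN·m

Take the two fixed-end moments M_D, M_E as redundants; the released structure is the simple span DE.
On the primary (simply-supported) span, the end slopes from the loading are:
  at D: point load 88.3 at a = 10.2: Pab(L + b)/(6LEI) = 638/EI
  at E: point load 88.3 at a = 10.2: Pab(L + a)/(6LEI) = 893.2/EI
  at D: triangular load, peak 12: 7w₀L³/(360EI) = 586.9/EI
  at E: triangular load, peak 12: w₀L³/(45EI) = 670.8/EI
  θ_D0 = 1225/EI,  θ_E0 = 1564/EI
Flexibility coefficients: a unit moment at one end gives L/(3EI) there and L/(6EI) at the far end, so f₁₁ = f₂₂ = 4.533/EI and f₁₂ = f₂₁ = 2.267/EI.
Compatibility — zero rotation at each built-in end:
  4.533 M_D + 2.267 M_E = 1225
  2.267 M_D + 4.533 M_E = 1564
Solving the pair gives M_D = 130.3 kN·m and M_E = 279.8 kN·m (hogging).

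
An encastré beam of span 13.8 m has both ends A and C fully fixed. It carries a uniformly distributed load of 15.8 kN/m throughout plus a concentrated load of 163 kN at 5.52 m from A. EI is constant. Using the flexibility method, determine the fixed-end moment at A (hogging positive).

Take the two fixed-end moments M_A, M_C as redundants; the released structure is the simple span AC.
End rotations of the released simple span under the applied load (×1/EI):
  at A: UDL 15.8: wL³/(24EI) = 1730/EI
  at C: UDL 15.8: wL³/(24EI) = 1730/EI
  at A: point load 163 at a = 5.52: Pab(L + b)/(6LEI) = 1987/EI
  at C: point load 163 at a = 5.52: Pab(L + a)/(6LEI) = 1738/EI
  θ_A0 = 3717/EI,  θ_C0 = 3468/EI
Flexibility coefficients: a unit moment at one end gives L/(3EI) there and L/(6EI) at the far end, so f₁₁ = f₂₂ = 4.6/EI and f₁₂ = f₂₁ = 2.3/EI.
Compatibility — zero rotation at each built-in end:
  4.6 M_A + 2.3 M_C = 3717
  2.3 M_A + 4.6 M_C = 3468
Solving the pair gives M_A = 574.7 kN·m and M_C = 466.7 kN·m (hogging).

M_A = 574.7 kN·m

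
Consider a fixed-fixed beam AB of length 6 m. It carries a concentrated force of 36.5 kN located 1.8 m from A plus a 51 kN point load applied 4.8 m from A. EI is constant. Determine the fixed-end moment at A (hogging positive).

Release both end moments; the primary structure is a simply-supported span AB with redundants M_A and M_B.
On the primary (simply-supported) span, the end slopes from the loading are:
  at A: point load 36.5 at a = 1.8: Pab(L + b)/(6LEI) = 78.18/EI
  at B: point load 36.5 at a = 1.8: Pab(L + a)/(6LEI) = 59.79/EI
  at A: point load 51 at a = 4.8: Pab(L + b)/(6LEI) = 58.75/EI
  at B: point load 51 at a = 4.8: Pab(L + a)/(6LEI) = 88.13/EI
  θ_A0 = 136.9/EI,  θ_B0 = 147.9/EI
Flexibility coefficients: a unit moment at one end gives L/(3EI) there and L/(6EI) at the far end, so f₁₁ = f₂₂ = 2/EI and f₁₂ = f₂₁ = 1/EI.
Compatibility — zero rotation at each built-in end:
  2 M_A + 1 M_B = 136.9
  1 M_A + 2 M_B = 147.9
Solving the pair gives M_A = 41.98 kN·m and M_B = 52.97 kN·m (hogging).

M_A = 41.98 kN·m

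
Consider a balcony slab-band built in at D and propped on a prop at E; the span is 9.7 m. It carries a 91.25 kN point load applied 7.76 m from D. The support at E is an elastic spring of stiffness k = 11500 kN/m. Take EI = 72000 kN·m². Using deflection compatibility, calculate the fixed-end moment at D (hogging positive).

M_D = 97.54 kN·m

Choose R_E as the redundant. The primary structure is the cantilever fixed at D.
Deflection at E on the released cantilever, summing each load's contribution:
  point load 91.25 at a = 7.76: Pa²(3L − a)/(6EI) = 19543/EI
Flexibility coefficient — unit upward force at E: δ_{EE} = L³/(3EI) = 304.2/EI.
With EI = 72000 kN·m²: δ_0 = 0.27144 m and δ_{EE} = 0.004225 m/kN.
Compatibility — the spring shortens by R_E/k under the reaction it provides: δ_0 − R_E·δ_{EE} = R_E/k. With 1/k = 0.000087 m/kN, R_E = δ_0 / (δ_{EE} + 1/k) = 0.27144 / (0.004225 + 0.000087) = 62.94 kN.
Moment equilibrium about D: M_D = Σ(load moments about D) − R_E·L = 708.1 − 62.94×9.7 = 97.54 kN·m.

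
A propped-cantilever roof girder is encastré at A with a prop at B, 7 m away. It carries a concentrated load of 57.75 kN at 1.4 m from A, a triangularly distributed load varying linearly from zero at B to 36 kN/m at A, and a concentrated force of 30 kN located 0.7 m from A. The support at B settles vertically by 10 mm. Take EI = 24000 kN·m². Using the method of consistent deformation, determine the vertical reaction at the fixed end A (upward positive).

Take the reaction at B as the redundant and release it; the primary structure is a cantilever fixed at A.
Downward deflection at the released point B due to the loads:
  point load 57.75 at a = 1.4: Pa²(3L − a)/(6EI) = 369.8/EI
  triangular load, peak 36 at the fixed end: w₀L⁴/(30EI) = 2881/EI
  point load 30 at a = 0.7: Pa²(3L − a)/(6EI) = 49.73/EI
  δ_0 = 3301/EI
Flexibility coefficient — unit upward force at B: δ_{BB} = L³/(3EI) = 114.3/EI.
With EI = 24000 kN·m²: δ_0 = 0.13753 m and δ_{BB} = 0.004764 m/kN.
Compatibility — the beam at B must follow the support down by 0.01 m: δ_0 − R_B·δ_{BB} = 0.01, so R_B = (0.13753 − 0.01)/0.004764 = 26.77 kN.
Vertical equilibrium: R_A = ΣP − R_B = 213.8 − 26.77 = 187 kN.

R_A = 187 kN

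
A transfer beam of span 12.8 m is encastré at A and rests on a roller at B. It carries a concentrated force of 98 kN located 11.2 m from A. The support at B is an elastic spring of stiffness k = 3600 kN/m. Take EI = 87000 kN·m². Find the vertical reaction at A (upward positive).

R_A = 20.94 kN

Release the roller at B. Primary structure: cantilever fixed at A.
Deflection at B on the released cantilever, summing each load's contribution:
  point load 98 at a = 11.2: Pa²(3L − a)/(6EI) = 55729/EI
Flexibility coefficient — unit upward force at B: δ_{BB} = L³/(3EI) = 699.1/EI.
With EI = 87000 kN·m²: δ_0 = 0.64056 m and δ_{BB} = 0.008035 m/kN.
Compatibility — the spring shortens by R_B/k under the reaction it provides: δ_0 − R_B·δ_{BB} = R_B/k. With 1/k = 0.000278 m/kN, R_B = δ_0 / (δ_{BB} + 1/k) = 0.64056 / (0.008035 + 0.000278) = 77.06 kN.
Vertical equilibrium: R_A = ΣP − R_B = 98 − 77.06 = 20.94 kN.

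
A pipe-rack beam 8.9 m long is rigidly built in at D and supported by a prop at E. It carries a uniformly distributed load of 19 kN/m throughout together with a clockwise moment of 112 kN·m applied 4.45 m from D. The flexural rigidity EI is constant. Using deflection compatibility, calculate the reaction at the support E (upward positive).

Choose R_E as the redundant. The primary structure is the cantilever fixed at D.
Deflection at E on the released cantilever, summing each load's contribution:
  UDL 19: wL⁴/(8EI) = 14901/EI
  clockwise couple 112 at a = 4.45: M₀a(2L − a)/(2EI) = 3327/EI
  δ_0 = 18228/EI
Flexibility coefficient — unit upward force at E: δ_{EE} = L³/(3EI) = 235/EI.
The prop prevents deflection at E: R_E = δ_0/δ_{EE} = 18228/235 = 77.57 kN.

R_E = 77.57 kN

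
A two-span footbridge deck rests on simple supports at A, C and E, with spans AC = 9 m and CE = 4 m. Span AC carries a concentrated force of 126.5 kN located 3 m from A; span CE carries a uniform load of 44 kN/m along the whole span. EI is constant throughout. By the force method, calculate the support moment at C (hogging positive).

Release continuity at C by inserting a hinge; the redundant is the internal moment M_C. The primary structure is two simply-supported spans AC and CE.
Discontinuity in slope at C on the released structure — sum the simple-span end rotations:
  span AC: point load 126.5 at a = 3: Pab(L + a)/(6LEI) = 506/EI
  span CE: UDL 44: wL³/(24EI) = 117.3/EI
  relative rotation θ_0 = (506 + 117.3)/EI = 623.3/EI
A unit hogging moment at C produces rotation L₁/(3EI) + L₂/(3EI) = 4.333/EI.
Compatibility: M_C·(L₁+L₂)/(3EI) = θ_0, giving M_C = 143.8 kN·m (hogging).

M_C = 143.8 kN·m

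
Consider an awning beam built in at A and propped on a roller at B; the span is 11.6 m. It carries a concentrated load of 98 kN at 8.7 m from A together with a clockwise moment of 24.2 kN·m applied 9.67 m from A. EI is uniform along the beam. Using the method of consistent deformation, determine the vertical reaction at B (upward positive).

R_B = 65.06 kN

Release the roller at B. Primary structure: cantilever fixed at A.
Deflection at B on the released cantilever, summing each load's contribution:
  point load 98 at a = 8.7: Pa²(3L − a)/(6EI) = 32267/EI
  clockwise couple 24.2 at a = 9.67: M₀a(2L − a)/(2EI) = 1583/EI
  δ_0 = 33850/EI
Tip deflection under a unit load at B: L³/(3EI) = 520.3/EI.
The prop prevents deflection at B: R_B = δ_0/δ_{BB} = 33850/520.3 = 65.06 kN.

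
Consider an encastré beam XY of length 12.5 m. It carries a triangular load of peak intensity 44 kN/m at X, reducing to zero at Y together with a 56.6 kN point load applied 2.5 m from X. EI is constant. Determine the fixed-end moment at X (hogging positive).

Take the two fixed-end moments M_X, M_Y as redundants; the released structure is the simple span XY.
On the primary (simply-supported) span, the end slopes from the loading are:
  at X: triangular load, peak 44: w₀L³/(45EI) = 1910/EI
  at Y: triangular load, peak 44: 7w₀L³/(360EI) = 1671/EI
  at X: point load 56.6 at a = 2.5: Pab(L + b)/(6LEI) = 424.5/EI
  at Y: point load 56.6 at a = 2.5: Pab(L + a)/(6LEI) = 283/EI
  θ_X0 = 2334/EI,  θ_Y0 = 1954/EI
Flexibility coefficients: a unit moment at one end gives L/(3EI) there and L/(6EI) at the far end, so f₁₁ = f₂₂ = 4.167/EI and f₁₂ = f₂₁ = 2.083/EI.
Compatibility — zero rotation at each built-in end:
  4.167 M_X + 2.083 M_Y = 2334
  2.083 M_X + 4.167 M_Y = 1954
Solving the pair gives M_X = 434.3 kN·m and M_Y = 251.8 kN·m (hogging).

M_X = 434.3 kN·m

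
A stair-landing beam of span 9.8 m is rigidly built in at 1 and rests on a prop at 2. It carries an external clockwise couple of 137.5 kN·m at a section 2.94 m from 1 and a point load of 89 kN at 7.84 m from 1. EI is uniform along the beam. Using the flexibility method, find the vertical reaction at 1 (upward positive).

Release the roller at 2. Primary structure: cantilever fixed at 1.
Free-end deflection of the primary structure under the applied loading (downward +):
  clockwise couple 137.5 at a = 2.94: M₀a(2L − a)/(2EI) = 3367/EI
  point load 89 at a = 7.84: Pa²(3L − a)/(6EI) = 19657/EI
  δ_0 = 23025/EI
Flexibility coefficient — unit upward force at 2: δ_{22} = L³/(3EI) = 313.7/EI.
The prop prevents deflection at 2: R_2 = δ_0/δ_{22} = 23025/313.7 = 73.39 kN.
Vertical equilibrium: R_1 = ΣP − R_2 = 89 − 73.39 = 15.61 kN.

R_1 = 15.61 kN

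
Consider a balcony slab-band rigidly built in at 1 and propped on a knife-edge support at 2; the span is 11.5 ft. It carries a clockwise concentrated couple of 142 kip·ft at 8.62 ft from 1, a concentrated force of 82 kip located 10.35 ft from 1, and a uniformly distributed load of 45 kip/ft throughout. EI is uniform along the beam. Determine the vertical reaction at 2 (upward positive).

Choose R_2 as the redundant. The primary structure is the cantilever fixed at 1.
Primary-structure tip deflection at 2 by superposition:
  clockwise couple 142 at a = 8.62: M₀a(2L − a)/(2EI) = 8801/EI
  point load 82 at a = 10.35: Pa²(3L − a)/(6EI) = 35356/EI
  UDL 45: wL⁴/(8EI) = 98382/EI
  δ_0 = 142538/EI
Tip deflection under a unit load at 2: L³/(3EI) = 507/EI.
The prop prevents deflection at 2: R_2 = δ_0/δ_{22} = 142538/507 = 281.2 kip.

R_2 = 281.2 kip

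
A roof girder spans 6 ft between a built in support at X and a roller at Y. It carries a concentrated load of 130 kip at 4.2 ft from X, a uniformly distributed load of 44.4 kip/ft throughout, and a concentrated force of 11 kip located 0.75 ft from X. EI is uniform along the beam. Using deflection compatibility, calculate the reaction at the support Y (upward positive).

Remove the prop at Y; the released (primary) structure is a cantilever built in at X.
Primary-structure tip deflection at Y by superposition:
  point load 130 at a = 4.2: Pa²(3L − a)/(6EI) = 5274/EI
  UDL 44.4: wL⁴/(8EI) = 7193/EI
  point load 11 at a = 0.75: Pa²(3L − a)/(6EI) = 17.79/EI
  δ_0 = 12485/EI
Tip deflection under a unit load at Y: L³/(3EI) = 72/EI.
The prop prevents deflection at Y: R_Y = δ_0/δ_{YY} = 12485/72 = 173.4 kip.

R_Y = 173.4 kip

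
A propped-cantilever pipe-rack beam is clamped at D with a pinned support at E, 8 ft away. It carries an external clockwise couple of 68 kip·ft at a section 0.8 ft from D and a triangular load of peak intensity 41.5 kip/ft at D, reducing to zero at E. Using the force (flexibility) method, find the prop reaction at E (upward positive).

Release the roller at E. Primary structure: cantilever fixed at D.
Deflection at E on the released cantilever, summing each load's contribution:
  clockwise couple 68 at a = 0.8: M₀a(2L − a)/(2EI) = 413.4/EI
  triangular load, peak 41.5 at the fixed end: w₀L⁴/(30EI) = 5666/EI
  δ_0 = 6080/EI
Flexibility coefficient — unit upward force at E: δ_{EE} = L³/(3EI) = 170.7/EI.
The prop prevents deflection at E: R_E = δ_0/δ_{EE} = 6080/170.7 = 35.62 kip.

R_E = 35.62 kip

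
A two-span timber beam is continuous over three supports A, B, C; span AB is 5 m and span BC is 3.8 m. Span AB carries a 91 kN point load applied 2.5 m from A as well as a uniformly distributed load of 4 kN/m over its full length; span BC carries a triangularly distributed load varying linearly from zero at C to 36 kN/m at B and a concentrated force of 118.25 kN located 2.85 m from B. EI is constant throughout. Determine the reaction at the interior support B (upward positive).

R_B = 173.9 kN

Take M_B as the redundant. Released structure: two simple spans AB and BC with a hinge at B.
Discontinuity in slope at B on the released structure — sum the simple-span end rotations:
  span AB: point load 91 at a = 2.5: Pab(L + a)/(6LEI) = 142.2/EI
  span AB: UDL 4: wL³/(24EI) = 20.83/EI
  span BC: triangular load, peak 36: w₀L³/(45EI) = 43.9/EI
  span BC: point load 118.25 at a = 2.85: Pab(L + b)/(6LEI) = 66.7/EI
  relative rotation θ_0 = (163 + 110.6)/EI = 273.6/EI
A unit hogging moment at B produces rotation L₁/(3EI) + L₂/(3EI) = 2.933/EI.
Slope continuity at B: θ_0 = M_B·2.933/EI, so M_B = 273.6/2.933 = 93.28 kN·m (hogging).
Span AB, ΣM about A with M_B applied at B: R_B^{AB}·5 = 277.5 + 93.28, so R_B^{AB} = 74.16 kN and R_A = 111 − 74.16 = 36.84 kN.
Span BC, ΣM about C: R_B^{BC}·3.8 = 285.6 + 93.28, so R_B^{BC} = 99.71 kN and R_C = 186.7 − 99.71 = 86.94 kN.
R_B = 74.16 + 99.71 = 173.9 kN.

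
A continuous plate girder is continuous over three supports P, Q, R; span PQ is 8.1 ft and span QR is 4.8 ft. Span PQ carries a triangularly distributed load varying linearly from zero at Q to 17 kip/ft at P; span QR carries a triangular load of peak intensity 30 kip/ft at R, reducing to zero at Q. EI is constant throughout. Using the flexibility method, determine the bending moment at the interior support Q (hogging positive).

M_Q = 55.86 kip·ft

Release continuity at Q by inserting a hinge; the redundant is the internal moment M_Q. The primary structure is two simply-supported spans PQ and QR.
End slopes at the hinge Q, treating each span as simply supported:
  span PQ: triangular load, peak 17: 7w₀L³/(360EI) = 175.7/EI
  span QR: triangular load, peak 30: 7w₀L³/(360EI) = 64.51/EI
  relative rotation θ_0 = (175.7 + 64.51)/EI = 240.2/EI
A unit hogging moment at Q produces rotation L₁/(3EI) + L₂/(3EI) = 4.3/EI.
Slope continuity at Q: θ_0 = M_Q·4.3/EI, so M_Q = 240.2/4.3 = 55.86 kip·ft (hogging).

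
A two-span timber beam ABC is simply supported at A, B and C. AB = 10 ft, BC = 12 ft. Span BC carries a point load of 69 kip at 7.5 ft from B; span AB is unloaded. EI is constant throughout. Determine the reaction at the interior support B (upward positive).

Insert a hinge at B; M_B is the redundant, and each span becomes simply supported.
Rotations at B on the released spans (each span's end-slope, ×1/EI):
  span BC: point load 69 at a = 7.5: Pab(L + b)/(6LEI) = 533.7/EI
  relative rotation θ_0 = (0 + 533.7)/EI = 533.7/EI
A unit hogging moment at B produces rotation L₁/(3EI) + L₂/(3EI) = 7.333/EI.
Slope continuity at B: θ_0 = M_B·7.333/EI, so M_B = 533.7/7.333 = 72.77 kip·ft (hogging).
Span AB, ΣM about A with M_B applied at B: R_B^{AB}·10 = 0 + 72.77, so R_B^{AB} = 7.277 kip and R_A = 0 − 7.277 = -7.277 kip.
Span BC, ΣM about C: R_B^{BC}·12 = 310.5 + 72.77, so R_B^{BC} = 31.94 kip and R_C = 69 − 31.94 = 37.06 kip.
R_B = 7.277 + 31.94 = 39.22 kip.

R_B = 39.22 kip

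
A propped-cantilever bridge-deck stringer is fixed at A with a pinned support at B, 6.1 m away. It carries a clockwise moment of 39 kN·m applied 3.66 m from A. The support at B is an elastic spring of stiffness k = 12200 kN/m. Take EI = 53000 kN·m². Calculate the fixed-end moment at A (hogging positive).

Release the roller at B. Primary structure: cantilever fixed at A.
Deflection at B on the released cantilever, summing each load's contribution:
  clockwise couple 39 at a = 3.66: M₀a(2L − a)/(2EI) = 609.5/EI
Flexibility coefficient — unit upward force at B: δ_{BB} = L³/(3EI) = 75.66/EI.
With EI = 53000 kN·m²: δ_0 = 0.0115 m and δ_{BB} = 0.001428 m/kN.
Compatibility — the spring shortens by R_B/k under the reaction it provides: δ_0 − R_B·δ_{BB} = R_B/k. With 1/k = 0.000082 m/kN, R_B = δ_0 / (δ_{BB} + 1/k) = 0.0115 / (0.001428 + 0.000082) = 7.618 kN.
Moment equilibrium about A: M_A = Σ(load moments about A) − R_B·L = 39 − 7.618×6.1 = -7.472 kN·m.

M_A = -7.472 kN·m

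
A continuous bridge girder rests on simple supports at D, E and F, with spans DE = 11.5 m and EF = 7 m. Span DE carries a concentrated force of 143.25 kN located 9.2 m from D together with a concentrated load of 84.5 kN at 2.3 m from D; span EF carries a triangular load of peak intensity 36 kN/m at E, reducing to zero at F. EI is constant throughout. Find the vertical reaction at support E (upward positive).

R_E = 272.9 kN

Insert a hinge at E; M_E is the redundant, and each span becomes simply supported.
End slopes at the hinge E, treating each span as simply supported:
  span DE: point load 143.25 at a = 9.2: Pab(L + a)/(6LEI) = 909.4/EI
  span DE: point load 84.5 at a = 2.3: Pab(L + a)/(6LEI) = 357.6/EI
  span EF: triangular load, peak 36: w₀L³/(45EI) = 274.4/EI
  relative rotation θ_0 = (1267 + 274.4)/EI = 1541/EI
A unit hogging moment at E produces rotation L₁/(3EI) + L₂/(3EI) = 6.167/EI.
Compatibility: M_E·(L₁+L₂)/(3EI) = θ_0, giving M_E = 249.9 kN·m (hogging).
Span DE, ΣM about D with M_E applied at E: R_E^{DE}·11.5 = 1512 + 249.9, so R_E^{DE} = 153.2 kN and R_D = 227.8 − 153.2 = 74.52 kN.
Span EF, ΣM about F: R_E^{EF}·7 = 588 + 249.9, so R_E^{EF} = 119.7 kN and R_F = 126 − 119.7 = 6.293 kN.
R_E = 153.2 + 119.7 = 272.9 kN.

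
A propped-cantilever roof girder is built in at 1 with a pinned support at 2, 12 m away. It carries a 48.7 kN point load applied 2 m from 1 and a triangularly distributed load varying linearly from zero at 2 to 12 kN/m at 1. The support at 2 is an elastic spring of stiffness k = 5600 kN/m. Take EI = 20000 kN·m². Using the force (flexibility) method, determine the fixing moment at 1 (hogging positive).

Choose R_2 as the redundant. The primary structure is the cantilever fixed at 1.
Free-end deflection of the primary structure under the applied loading (downward +):
  point load 48.7 at a = 2: Pa²(3L − a)/(6EI) = 1104/EI
  triangular load, peak 12 at the fixed end: w₀L⁴/(30EI) = 8294/EI
  δ_0 = 9398/EI
Flexibility coefficient — unit upward force at 2: δ_{22} = L³/(3EI) = 576/EI.
With EI = 20000 kN·m²: δ_0 = 0.46991 m and δ_{22} = 0.0288 m/kN.
Compatibility — the spring shortens by R_2/k under the reaction it provides: δ_0 − R_2·δ_{22} = R_2/k. With 1/k = 0.000179 m/kN, R_2 = δ_0 / (δ_{22} + 1/k) = 0.46991 / (0.0288 + 0.000179) = 16.22 kN.
Moment equilibrium about 1: M_1 = Σ(load moments about 1) − R_2·L = 385.4 − 16.22×12 = 190.8 kN·m.

M_1 = 190.8 kN·m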